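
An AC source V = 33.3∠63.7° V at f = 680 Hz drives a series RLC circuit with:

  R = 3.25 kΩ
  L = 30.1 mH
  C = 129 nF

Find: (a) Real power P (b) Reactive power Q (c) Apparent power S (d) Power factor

Step 1 — Angular frequency: ω = 2π·f = 2π·680 = 4273 rad/s.
Step 2 — Component impedances:
  R: Z = R = 3250 Ω
  L: Z = jωL = j·4273·0.0301 = 0 + j128.6 Ω
  C: Z = 1/(jωC) = -j/(ω·C) = 0 - j1814 Ω
Step 3 — Series combination: Z_total = R + L + C = 3250 - j1686 Ω = 3661∠-27.4° Ω.
Step 4 — Source phasor: V = 33.3∠63.7° V = 14.75 + j29.85 V.
Step 5 — Current: I = V / Z = -0.0001771 + j0.009094 A = 0.009095∠91.1° A.
Step 6 — Complex power: S = V·I* = 0.2689 - j0.1395 VA.
Step 7 — Real power: P = Re(S) = 0.2689 W.
Step 8 — Reactive power: Q = Im(S) = -0.1395 VAR.
Step 9 — Apparent power: |S| = 0.3029 VA.
Step 10 — Power factor: PF = P/|S| = 0.8877 (leading).

(a) P = 0.2689 W  (b) Q = -0.1395 VAR  (c) S = 0.3029 VA  (d) PF = 0.8877 (leading)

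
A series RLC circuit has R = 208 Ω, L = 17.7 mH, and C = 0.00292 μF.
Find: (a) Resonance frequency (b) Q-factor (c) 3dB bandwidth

Step 1 — Resonance: ω₀ = 1/√(LC) = 1/√(0.0177·2.92e-09) = 1.391e+05 rad/s.
Step 2 — f₀ = ω₀/(2π) = 2.214e+04 Hz.
Step 3 — Series Q: Q = ω₀L/R = 1.391e+05·0.0177/208 = 11.84.
Step 4 — Bandwidth: Δω = ω₀/Q = 1.175e+04 rad/s; BW = Δω/(2π) = 1870 Hz.

(a) f₀ = 2.214e+04 Hz  (b) Q = 11.84  (c) BW = 1870 Hz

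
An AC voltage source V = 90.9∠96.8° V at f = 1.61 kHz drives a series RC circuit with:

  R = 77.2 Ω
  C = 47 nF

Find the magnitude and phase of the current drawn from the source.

Step 1 — Angular frequency: ω = 2π·f = 2π·1610 = 1.012e+04 rad/s.
Step 2 — Component impedances:
  R: Z = R = 77.2 Ω
  C: Z = 1/(jωC) = -j/(ω·C) = 0 - j2103 Ω
Step 3 — Series combination: Z_total = R + C = 77.2 - j2103 Ω = 2105∠-87.9° Ω.
Step 4 — Source phasor: V = 90.9∠96.8° V = -10.76 + j90.26 V.
Step 5 — Ohm's law: I = V / Z_total = (-10.76 + j90.26) / (77.2 - j2103) = -0.04304 - j0.003537 A.
Step 6 — Convert to polar: |I| = 0.04319 A, ∠I = -175.3°.

I = 0.04319∠-175.3° A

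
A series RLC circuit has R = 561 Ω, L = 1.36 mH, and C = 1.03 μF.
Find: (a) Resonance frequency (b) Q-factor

Step 1 — Resonance condition Im(Z)=0 gives ω₀ = 1/√(LC).
Step 2 — ω₀ = 1/√(0.00136·1.03e-06) = 2.672e+04 rad/s.
Step 3 — f₀ = ω₀/(2π) = 4252 Hz.
Step 4 — Series Q: Q = ω₀L/R = 2.672e+04·0.00136/561 = 0.06477.

(a) f₀ = 4252 Hz  (b) Q = 0.06477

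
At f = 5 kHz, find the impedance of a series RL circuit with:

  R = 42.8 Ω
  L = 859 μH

Step 1 — Angular frequency: ω = 2π·f = 2π·5000 = 3.142e+04 rad/s.
Step 2 — Component impedances:
  R: Z = R = 42.8 Ω
  L: Z = jωL = j·3.142e+04·0.000859 = 0 + j26.99 Ω
Step 3 — Series combination: Z_total = R + L = 42.8 + j26.99 Ω = 50.6∠32.2° Ω.

Z = 42.8 + j26.99 Ω = 50.6∠32.2° Ω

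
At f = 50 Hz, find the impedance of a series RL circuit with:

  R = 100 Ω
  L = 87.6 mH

Step 1 — Angular frequency: ω = 2π·f = 2π·50 = 314.2 rad/s.
Step 2 — Component impedances:
  R: Z = R = 100 Ω
  L: Z = jωL = j·314.2·0.0876 = 0 + j27.52 Ω
Step 3 — Series combination: Z_total = R + L = 100 + j27.52 Ω = 103.7∠15.4° Ω.

Z = 100 + j27.52 Ω = 103.7∠15.4° Ω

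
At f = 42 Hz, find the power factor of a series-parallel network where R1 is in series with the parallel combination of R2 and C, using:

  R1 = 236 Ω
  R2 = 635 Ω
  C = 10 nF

Step 1 — Angular frequency: ω = 2π·f = 2π·42 = 263.9 rad/s.
Step 2 — Component impedances:
  R1: Z = R = 236 Ω
  R2: Z = R = 635 Ω
  C: Z = 1/(jωC) = -j/(ω·C) = 0 - j3.789e+05 Ω
Step 3 — Parallel branch: R2 || C = 1/(1/R2 + 1/C) = 635 - j1.064 Ω.
Step 4 — Series with R1: Z_total = R1 + (R2 || C) = 871 - j1.064 Ω = 871∠-0.1° Ω.
Step 5 — Power factor: PF = cos(φ) = Re(Z)/|Z| = 871/871 = 1.
Step 6 — Type: Im(Z) = -1.064 ⇒ leading (phase φ = -0.1°).

PF = 1 (leading, φ = -0.1°)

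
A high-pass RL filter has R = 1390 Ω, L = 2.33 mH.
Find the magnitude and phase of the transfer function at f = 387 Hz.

Step 1 — Angular frequency: ω = 2π·387 = 2432 rad/s.
Step 2 — Transfer function: H(jω) = jωL/(R + jωL).
Step 3 — Numerator jωL = j·5.666; denominator R + jωL = 1390 + j5.666.
Step 4 — H = 1.661e-05 + j0.004076.
Step 5 — Magnitude: |H| = 0.004076 (-47.8 dB); phase: φ = 89.8°.

|H| = 0.004076 (-47.8 dB), φ = 89.8°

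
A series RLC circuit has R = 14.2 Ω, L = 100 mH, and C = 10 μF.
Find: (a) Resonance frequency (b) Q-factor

Step 1 — Resonance condition Im(Z)=0 gives ω₀ = 1/√(LC).
Step 2 — ω₀ = 1/√(0.1·1e-05) = 1000 rad/s.
Step 3 — f₀ = ω₀/(2π) = 159.2 Hz.
Step 4 — Series Q: Q = ω₀L/R = 1000·0.1/14.2 = 7.042.

(a) f₀ = 159.2 Hz  (b) Q = 7.042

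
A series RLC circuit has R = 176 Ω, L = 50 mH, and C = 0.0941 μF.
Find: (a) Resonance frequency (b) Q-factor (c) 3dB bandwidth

Step 1 — Resonance: ω₀ = 1/√(LC) = 1/√(0.05·9.41e-08) = 1.458e+04 rad/s.
Step 2 — f₀ = ω₀/(2π) = 2320 Hz.
Step 3 — Series Q: Q = ω₀L/R = 1.458e+04·0.05/176 = 4.142.
Step 4 — Bandwidth: Δω = ω₀/Q = 3520 rad/s; BW = Δω/(2π) = 560.2 Hz.

(a) f₀ = 2320 Hz  (b) Q = 4.142  (c) BW = 560.2 Hz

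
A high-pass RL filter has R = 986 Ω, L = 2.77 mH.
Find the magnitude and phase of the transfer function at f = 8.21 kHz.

Step 1 — Angular frequency: ω = 2π·8210 = 5.158e+04 rad/s.
Step 2 — Transfer function: H(jω) = jωL/(R + jωL).
Step 3 — Numerator jωL = j·142.9; denominator R + jωL = 986 + j142.9.
Step 4 — H = 0.02057 + j0.1419.
Step 5 — Magnitude: |H| = 0.1434 (-16.9 dB); phase: φ = 81.8°.

|H| = 0.1434 (-16.9 dB), φ = 81.8°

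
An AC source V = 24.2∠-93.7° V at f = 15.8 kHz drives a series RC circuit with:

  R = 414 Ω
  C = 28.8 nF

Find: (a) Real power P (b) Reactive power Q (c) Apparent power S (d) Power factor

Step 1 — Angular frequency: ω = 2π·f = 2π·1.58e+04 = 9.927e+04 rad/s.
Step 2 — Component impedances:
  R: Z = R = 414 Ω
  C: Z = 1/(jωC) = -j/(ω·C) = 0 - j349.8 Ω
Step 3 — Series combination: Z_total = R + C = 414 - j349.8 Ω = 542∠-40.2° Ω.
Step 4 — Source phasor: V = 24.2∠-93.7° V = -1.562 - j24.15 V.
Step 5 — Current: I = V / Z = 0.02656 - j0.0359 A = 0.04465∠-53.5° A.
Step 6 — Complex power: S = V·I* = 0.8254 - j0.6974 VA.
Step 7 — Real power: P = Re(S) = 0.8254 W.
Step 8 — Reactive power: Q = Im(S) = -0.6974 VAR.
Step 9 — Apparent power: |S| = 1.081 VA.
Step 10 — Power factor: PF = P/|S| = 0.7639 (leading).

(a) P = 0.8254 W  (b) Q = -0.6974 VAR  (c) S = 1.081 VA  (d) PF = 0.7639 (leading)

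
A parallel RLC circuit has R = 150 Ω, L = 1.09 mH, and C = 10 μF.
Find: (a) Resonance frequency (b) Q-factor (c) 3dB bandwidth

Step 1 — Resonance: ω₀ = 1/√(LC) = 1/√(0.00109·1e-05) = 9578 rad/s.
Step 2 — f₀ = ω₀/(2π) = 1524 Hz.
Step 3 — Parallel Q: Q = R/(ω₀L) = 150/(9578·0.00109) = 14.37.
Step 4 — Bandwidth: Δω = ω₀/Q = 666.7 rad/s; BW = Δω/(2π) = 106.1 Hz.

(a) f₀ = 1524 Hz  (b) Q = 14.37  (c) BW = 106.1 Hz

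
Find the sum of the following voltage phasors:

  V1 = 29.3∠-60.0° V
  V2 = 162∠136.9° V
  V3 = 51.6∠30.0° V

Step 1 — Convert each phasor to rectangular form:
  V1 = 29.3·(cos(-60.0°) + j·sin(-60.0°)) = 14.65 - j25.37 V
  V2 = 162·(cos(136.9°) + j·sin(136.9°)) = -118.3 + j110.7 V
  V3 = 51.6·(cos(30.0°) + j·sin(30.0°)) = 44.69 + j25.8 V
Step 2 — Sum components: V_total = -58.95 + j111.1 V.
Step 3 — Convert to polar: |V_total| = 125.8 V, ∠V_total = 117.9°.

V_total = 125.8∠117.9° V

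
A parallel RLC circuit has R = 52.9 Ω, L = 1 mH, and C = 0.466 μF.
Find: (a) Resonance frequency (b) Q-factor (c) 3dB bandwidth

Step 1 — Resonance: ω₀ = 1/√(LC) = 1/√(0.001·4.66e-07) = 4.632e+04 rad/s.
Step 2 — f₀ = ω₀/(2π) = 7373 Hz.
Step 3 — Parallel Q: Q = R/(ω₀L) = 52.9/(4.632e+04·0.001) = 1.142.
Step 4 — Bandwidth: Δω = ω₀/Q = 4.057e+04 rad/s; BW = Δω/(2π) = 6456 Hz.

(a) f₀ = 7373 Hz  (b) Q = 1.142  (c) BW = 6456 Hz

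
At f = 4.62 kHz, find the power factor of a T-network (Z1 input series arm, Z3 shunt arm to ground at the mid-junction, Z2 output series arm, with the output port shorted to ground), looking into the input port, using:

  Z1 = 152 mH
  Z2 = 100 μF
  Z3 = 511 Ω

Step 1 — Angular frequency: ω = 2π·f = 2π·4620 = 2.903e+04 rad/s.
Step 2 — Component impedances:
  Z1: Z = jωL = j·2.903e+04·0.152 = 0 + j4412 Ω
  Z2: Z = 1/(jωC) = -j/(ω·C) = 0 - j0.3445 Ω
  Z3: Z = R = 511 Ω
Step 3 — With the output port shorted to ground, the output series arm Z2 runs from the junction to ground; the shunt arm Z3 also runs from the junction to ground. They appear in parallel: Z3 || Z2 = 0.0002322 - j0.3445 Ω.
Step 4 — Series with input arm Z1: Z_in = Z1 + (Z3 || Z2) = 0.0002322 + j4412 Ω = 4412∠90.0° Ω.
Step 5 — Power factor: PF = cos(φ) = Re(Z)/|Z| = 0.00023224/4412 = 5.264e-08.
Step 6 — Type: Im(Z) = 4412 ⇒ lagging (phase φ = 90.0°).

PF = 5.264e-08 (lagging, φ = 90.0°)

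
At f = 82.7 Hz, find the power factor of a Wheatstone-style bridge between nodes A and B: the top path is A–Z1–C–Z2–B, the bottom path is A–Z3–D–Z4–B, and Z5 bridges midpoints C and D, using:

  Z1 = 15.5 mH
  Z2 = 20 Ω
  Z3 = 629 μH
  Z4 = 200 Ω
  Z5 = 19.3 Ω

Step 1 — Angular frequency: ω = 2π·f = 2π·82.7 = 519.6 rad/s.
Step 2 — Component impedances:
  Z1: Z = jωL = j·519.6·0.0155 = 0 + j8.054 Ω
  Z2: Z = R = 20 Ω
  Z3: Z = jωL = j·519.6·0.000629 = 0 + j0.3268 Ω
  Z4: Z = R = 200 Ω
  Z5: Z = R = 19.3 Ω
Step 3 — Bridge requires nodal analysis (the Z5 bridge couples midpoints C and D, so the two paths cannot be reduced to a simple series/parallel combination). Setting node B to ground and injecting 1 A at node A, the 3-node admittance system at A, C, D solves to V_A = Z_AB = 20.63 + j5.502 Ω = 21.35∠14.9° Ω.
Step 4 — Power factor: PF = cos(φ) = Re(Z)/|Z| = 20.632/21.353 = 0.9662.
Step 5 — Type: Im(Z) = 5.502 ⇒ lagging (phase φ = 14.9°).

PF = 0.9662 (lagging, φ = 14.9°)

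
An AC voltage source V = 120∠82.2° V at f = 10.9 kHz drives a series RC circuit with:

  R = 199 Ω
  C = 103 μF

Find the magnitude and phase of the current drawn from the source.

Step 1 — Angular frequency: ω = 2π·f = 2π·1.09e+04 = 6.849e+04 rad/s.
Step 2 — Component impedances:
  R: Z = R = 199 Ω
  C: Z = 1/(jωC) = -j/(ω·C) = 0 - j0.1418 Ω
Step 3 — Series combination: Z_total = R + C = 199 - j0.1418 Ω = 199∠-0.0° Ω.
Step 4 — Source phasor: V = 120∠82.2° V = 16.29 + j118.9 V.
Step 5 — Ohm's law: I = V / Z_total = (16.29 + j118.9) / (199 - j0.1418) = 0.08141 + j0.5975 A.
Step 6 — Convert to polar: |I| = 0.603 A, ∠I = 82.2°.

I = 0.603∠82.2° A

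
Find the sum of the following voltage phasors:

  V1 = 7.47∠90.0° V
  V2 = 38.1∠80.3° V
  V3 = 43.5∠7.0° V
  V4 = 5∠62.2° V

Step 1 — Convert each phasor to rectangular form:
  V1 = 7.47·(cos(90.0°) + j·sin(90.0°)) = 0 + j7.47 V
  V2 = 38.1·(cos(80.3°) + j·sin(80.3°)) = 6.419 + j37.56 V
  V3 = 43.5·(cos(7.0°) + j·sin(7.0°)) = 43.18 + j5.301 V
  V4 = 5·(cos(62.2°) + j·sin(62.2°)) = 2.332 + j4.423 V
Step 2 — Sum components: V_total = 51.93 + j54.75 V.
Step 3 — Convert to polar: |V_total| = 75.46 V, ∠V_total = 46.5°.

V_total = 75.46∠46.5° V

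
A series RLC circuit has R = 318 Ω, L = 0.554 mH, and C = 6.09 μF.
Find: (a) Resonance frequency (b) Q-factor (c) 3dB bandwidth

Step 1 — Resonance: ω₀ = 1/√(LC) = 1/√(0.000554·6.09e-06) = 1.722e+04 rad/s.
Step 2 — f₀ = ω₀/(2π) = 2740 Hz.
Step 3 — Series Q: Q = ω₀L/R = 1.722e+04·0.000554/318 = 0.02999.
Step 4 — Bandwidth: Δω = ω₀/Q = 5.74e+05 rad/s; BW = Δω/(2π) = 9.136e+04 Hz.

(a) f₀ = 2740 Hz  (b) Q = 0.02999  (c) BW = 9.136e+04 Hz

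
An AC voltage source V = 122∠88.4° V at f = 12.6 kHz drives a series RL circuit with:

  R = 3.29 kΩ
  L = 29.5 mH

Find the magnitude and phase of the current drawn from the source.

Step 1 — Angular frequency: ω = 2π·f = 2π·1.26e+04 = 7.917e+04 rad/s.
Step 2 — Component impedances:
  R: Z = R = 3290 Ω
  L: Z = jωL = j·7.917e+04·0.0295 = 0 + j2335 Ω
Step 3 — Series combination: Z_total = R + L = 3290 + j2335 Ω = 4035∠35.4° Ω.
Step 4 — Source phasor: V = 122∠88.4° V = 3.406 + j122 V.
Step 5 — Ohm's law: I = V / Z_total = (3.406 + j122) / (3290 + j2335) = 0.01818 + j0.02416 A.
Step 6 — Convert to polar: |I| = 0.03024 A, ∠I = 53.0°.

I = 0.03024∠53.0° A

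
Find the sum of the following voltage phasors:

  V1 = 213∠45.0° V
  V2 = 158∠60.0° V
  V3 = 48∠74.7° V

Step 1 — Convert each phasor to rectangular form:
  V1 = 213·(cos(45.0°) + j·sin(45.0°)) = 150.6 + j150.6 V
  V2 = 158·(cos(60.0°) + j·sin(60.0°)) = 79 + j136.8 V
  V3 = 48·(cos(74.7°) + j·sin(74.7°)) = 12.67 + j46.3 V
Step 2 — Sum components: V_total = 242.3 + j333.7 V.
Step 3 — Convert to polar: |V_total| = 412.4 V, ∠V_total = 54.0°.

V_total = 412.4∠54.0° V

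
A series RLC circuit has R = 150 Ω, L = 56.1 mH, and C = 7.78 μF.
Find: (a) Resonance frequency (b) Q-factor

Step 1 — Resonance condition Im(Z)=0 gives ω₀ = 1/√(LC).
Step 2 — ω₀ = 1/√(0.0561·7.78e-06) = 1514 rad/s.
Step 3 — f₀ = ω₀/(2π) = 240.9 Hz.
Step 4 — Series Q: Q = ω₀L/R = 1514·0.0561/150 = 0.5661.

(a) f₀ = 240.9 Hz  (b) Q = 0.5661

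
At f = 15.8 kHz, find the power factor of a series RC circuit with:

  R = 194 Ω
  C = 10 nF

Step 1 — Angular frequency: ω = 2π·f = 2π·1.58e+04 = 9.927e+04 rad/s.
Step 2 — Component impedances:
  R: Z = R = 194 Ω
  C: Z = 1/(jωC) = -j/(ω·C) = 0 - j1007 Ω
Step 3 — Series combination: Z_total = R + C = 194 - j1007 Ω = 1026∠-79.1° Ω.
Step 4 — Power factor: PF = cos(φ) = Re(Z)/|Z| = 194/1026 = 0.1891.
Step 5 — Type: Im(Z) = -1007 ⇒ leading (phase φ = -79.1°).

PF = 0.1891 (leading, φ = -79.1°)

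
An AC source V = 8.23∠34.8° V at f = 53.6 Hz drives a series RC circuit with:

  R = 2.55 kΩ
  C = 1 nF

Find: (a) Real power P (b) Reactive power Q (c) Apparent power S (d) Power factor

Step 1 — Angular frequency: ω = 2π·f = 2π·53.6 = 336.8 rad/s.
Step 2 — Component impedances:
  R: Z = R = 2550 Ω
  C: Z = 1/(jωC) = -j/(ω·C) = 0 - j2.969e+06 Ω
Step 3 — Series combination: Z_total = R + C = 2550 - j2.969e+06 Ω = 2.969e+06∠-90.0° Ω.
Step 4 — Source phasor: V = 8.23∠34.8° V = 6.758 + j4.697 V.
Step 5 — Current: I = V / Z = -1.58e-06 + j2.277e-06 A = 2.772e-06∠124.8° A.
Step 6 — Complex power: S = V·I* = 1.959e-08 - j2.281e-05 VA.
Step 7 — Real power: P = Re(S) = 1.959e-08 W.
Step 8 — Reactive power: Q = Im(S) = -2.281e-05 VAR.
Step 9 — Apparent power: |S| = 2.281e-05 VA.
Step 10 — Power factor: PF = P/|S| = 0.0008588 (leading).

(a) P = 1.959e-08 W  (b) Q = -2.281e-05 VAR  (c) S = 2.281e-05 VA  (d) PF = 0.0008588 (leading)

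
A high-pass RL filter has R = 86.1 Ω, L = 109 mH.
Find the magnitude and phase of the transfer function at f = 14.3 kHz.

Step 1 — Angular frequency: ω = 2π·1.43e+04 = 8.985e+04 rad/s.
Step 2 — Transfer function: H(jω) = jωL/(R + jωL).
Step 3 — Numerator jωL = j·9794; denominator R + jωL = 86.1 + j9794.
Step 4 — H = 0.9999 + j0.008791.
Step 5 — Magnitude: |H| = 1 (-0.0 dB); phase: φ = 0.5°.

|H| = 1 (-0.0 dB), φ = 0.5°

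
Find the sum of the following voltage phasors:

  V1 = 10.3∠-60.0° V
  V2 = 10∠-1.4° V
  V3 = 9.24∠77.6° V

Step 1 — Convert each phasor to rectangular form:
  V1 = 10.3·(cos(-60.0°) + j·sin(-60.0°)) = 5.15 - j8.92 V
  V2 = 10·(cos(-1.4°) + j·sin(-1.4°)) = 9.997 - j0.2443 V
  V3 = 9.24·(cos(77.6°) + j·sin(77.6°)) = 1.984 + j9.024 V
Step 2 — Sum components: V_total = 17.13 - j0.1399 V.
Step 3 — Convert to polar: |V_total| = 17.13 V, ∠V_total = -0.5°.

V_total = 17.13∠-0.5° V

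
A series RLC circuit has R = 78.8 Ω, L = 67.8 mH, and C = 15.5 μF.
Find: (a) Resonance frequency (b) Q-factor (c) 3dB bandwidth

Step 1 — Resonance: ω₀ = 1/√(LC) = 1/√(0.0678·1.55e-05) = 975.5 rad/s.
Step 2 — f₀ = ω₀/(2π) = 155.3 Hz.
Step 3 — Series Q: Q = ω₀L/R = 975.5·0.0678/78.8 = 0.8393.
Step 4 — Bandwidth: Δω = ω₀/Q = 1162 rad/s; BW = Δω/(2π) = 185 Hz.

(a) f₀ = 155.3 Hz  (b) Q = 0.8393  (c) BW = 185 Hz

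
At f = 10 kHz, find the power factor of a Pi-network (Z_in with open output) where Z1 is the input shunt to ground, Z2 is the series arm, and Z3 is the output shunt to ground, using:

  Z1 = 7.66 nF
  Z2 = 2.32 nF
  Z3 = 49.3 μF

Step 1 — Angular frequency: ω = 2π·f = 2π·1e+04 = 6.283e+04 rad/s.
Step 2 — Component impedances:
  Z1: Z = 1/(jωC) = -j/(ω·C) = 0 - j2078 Ω
  Z2: Z = 1/(jωC) = -j/(ω·C) = 0 - j6860 Ω
  Z3: Z = 1/(jωC) = -j/(ω·C) = 0 - j0.3228 Ω
Step 3 — With open output, the series arm Z2 and the output shunt Z3 appear in series to ground: Z2 + Z3 = 0 - j6860 Ω.
Step 4 — Parallel with input shunt Z1: Z_in = Z1 || (Z2 + Z3) = 0 - j1595 Ω = 1595∠-90.0° Ω.
Step 5 — Power factor: PF = cos(φ) = Re(Z)/|Z| = 0/1595 = 0.
Step 6 — Type: Im(Z) = -1595 ⇒ leading (phase φ = -90.0°).

PF = 0 (leading, φ = -90.0°)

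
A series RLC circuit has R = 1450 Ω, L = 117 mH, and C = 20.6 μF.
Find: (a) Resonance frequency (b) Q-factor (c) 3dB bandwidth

Step 1 — Resonance condition Im(Z)=0 gives ω₀ = 1/√(LC).
Step 2 — ω₀ = 1/√(0.117·2.06e-05) = 644.1 rad/s.
Step 3 — f₀ = ω₀/(2π) = 102.5 Hz.
Step 4 — Series Q: Q = ω₀L/R = 644.1·0.117/1450 = 0.05197.
Step 5 — 3dB bandwidth: Δω = ω₀/Q = 1.239e+04 rad/s; BW = Δω/(2π) = 1972 Hz.

(a) f₀ = 102.5 Hz  (b) Q = 0.05197  (c) BW = 1972 Hz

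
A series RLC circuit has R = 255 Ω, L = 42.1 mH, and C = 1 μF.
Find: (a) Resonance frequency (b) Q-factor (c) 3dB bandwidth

Step 1 — Resonance: ω₀ = 1/√(LC) = 1/√(0.0421·1e-06) = 4874 rad/s.
Step 2 — f₀ = ω₀/(2π) = 775.7 Hz.
Step 3 — Series Q: Q = ω₀L/R = 4874·0.0421/255 = 0.8046.
Step 4 — Bandwidth: Δω = ω₀/Q = 6057 rad/s; BW = Δω/(2π) = 964 Hz.

(a) f₀ = 775.7 Hz  (b) Q = 0.8046  (c) BW = 964 Hz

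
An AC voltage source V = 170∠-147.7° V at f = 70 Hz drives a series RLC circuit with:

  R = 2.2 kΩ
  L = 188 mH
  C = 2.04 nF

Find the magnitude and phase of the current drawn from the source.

Step 1 — Angular frequency: ω = 2π·f = 2π·70 = 439.8 rad/s.
Step 2 — Component impedances:
  R: Z = R = 2200 Ω
  L: Z = jωL = j·439.8·0.188 = 0 + j82.69 Ω
  C: Z = 1/(jωC) = -j/(ω·C) = 0 - j1.115e+06 Ω
Step 3 — Series combination: Z_total = R + L + C = 2200 - j1.114e+06 Ω = 1.114e+06∠-89.9° Ω.
Step 4 — Source phasor: V = 170∠-147.7° V = -143.7 - j90.84 V.
Step 5 — Ohm's law: I = V / Z_total = (-143.7 - j90.84) / (2200 - j1.114e+06) = 8.126e-05 - j0.0001291 A.
Step 6 — Convert to polar: |I| = 0.0001525 A, ∠I = -57.8°.

I = 0.0001525∠-57.8° A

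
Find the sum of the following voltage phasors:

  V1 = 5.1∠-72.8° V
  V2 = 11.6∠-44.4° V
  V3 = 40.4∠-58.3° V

Step 1 — Convert each phasor to rectangular form:
  V1 = 5.1·(cos(-72.8°) + j·sin(-72.8°)) = 1.508 - j4.872 V
  V2 = 11.6·(cos(-44.4°) + j·sin(-44.4°)) = 8.288 - j8.116 V
  V3 = 40.4·(cos(-58.3°) + j·sin(-58.3°)) = 21.23 - j34.37 V
Step 2 — Sum components: V_total = 31.03 - j47.36 V.
Step 3 — Convert to polar: |V_total| = 56.62 V, ∠V_total = -56.8°.

V_total = 56.62∠-56.8° V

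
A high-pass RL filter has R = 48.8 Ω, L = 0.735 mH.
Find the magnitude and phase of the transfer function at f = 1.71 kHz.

Step 1 — Angular frequency: ω = 2π·1710 = 1.074e+04 rad/s.
Step 2 — Transfer function: H(jω) = jωL/(R + jωL).
Step 3 — Numerator jωL = j·7.897; denominator R + jωL = 48.8 + j7.897.
Step 4 — H = 0.02552 + j0.1577.
Step 5 — Magnitude: |H| = 0.1597 (-15.9 dB); phase: φ = 80.8°.

|H| = 0.1597 (-15.9 dB), φ = 80.8°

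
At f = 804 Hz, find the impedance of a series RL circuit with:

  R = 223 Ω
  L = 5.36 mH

Step 1 — Angular frequency: ω = 2π·f = 2π·804 = 5052 rad/s.
Step 2 — Component impedances:
  R: Z = R = 223 Ω
  L: Z = jωL = j·5052·0.00536 = 0 + j27.08 Ω
Step 3 — Series combination: Z_total = R + L = 223 + j27.08 Ω = 224.6∠6.9° Ω.

Z = 223 + j27.08 Ω = 224.6∠6.9° Ω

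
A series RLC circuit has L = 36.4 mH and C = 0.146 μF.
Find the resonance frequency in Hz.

Step 1 — Resonance condition Im(Z)=0 gives ω₀ = 1/√(LC).
Step 2 — ω₀ = 1/√(0.0364·1.46e-07) = 1.372e+04 rad/s.
Step 3 — f₀ = ω₀/(2π) = 2183 Hz.

f₀ = 2183 Hz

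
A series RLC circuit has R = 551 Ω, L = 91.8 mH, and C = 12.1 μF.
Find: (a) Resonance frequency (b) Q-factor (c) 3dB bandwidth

Step 1 — Resonance condition Im(Z)=0 gives ω₀ = 1/√(LC).
Step 2 — ω₀ = 1/√(0.0918·1.21e-05) = 948.8 rad/s.
Step 3 — f₀ = ω₀/(2π) = 151 Hz.
Step 4 — Series Q: Q = ω₀L/R = 948.8·0.0918/551 = 0.1581.
Step 5 — 3dB bandwidth: Δω = ω₀/Q = 6002 rad/s; BW = Δω/(2π) = 955.3 Hz.

(a) f₀ = 151 Hz  (b) Q = 0.1581  (c) BW = 955.3 Hz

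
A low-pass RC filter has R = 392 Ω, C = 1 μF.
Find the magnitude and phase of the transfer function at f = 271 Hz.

Step 1 — Angular frequency: ω = 2π·271 = 1703 rad/s.
Step 2 — Transfer function: H(jω) = 1/(1 + jωRC).
Step 3 — Denominator: 1 + jωRC = 1 + j·1703·392·1e-06 = 1 + j0.6675.
Step 4 — H = 0.6918 - j0.4618.
Step 5 — Magnitude: |H| = 0.8317 (-1.6 dB); phase: φ = -33.7°.

|H| = 0.8317 (-1.6 dB), φ = -33.7°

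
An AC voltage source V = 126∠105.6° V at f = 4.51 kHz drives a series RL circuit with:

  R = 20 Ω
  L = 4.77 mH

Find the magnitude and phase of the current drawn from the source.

Step 1 — Angular frequency: ω = 2π·f = 2π·4510 = 2.834e+04 rad/s.
Step 2 — Component impedances:
  R: Z = R = 20 Ω
  L: Z = jωL = j·2.834e+04·0.00477 = 0 + j135.2 Ω
Step 3 — Series combination: Z_total = R + L = 20 + j135.2 Ω = 136.6∠81.6° Ω.
Step 4 — Source phasor: V = 126∠105.6° V = -33.88 + j121.4 V.
Step 5 — Ohm's law: I = V / Z_total = (-33.88 + j121.4) / (20 + j135.2) = 0.8423 + j0.3753 A.
Step 6 — Convert to polar: |I| = 0.9221 A, ∠I = 24.0°.

I = 0.9221∠24.0° A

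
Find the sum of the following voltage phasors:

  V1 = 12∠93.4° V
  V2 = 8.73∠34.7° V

Step 1 — Convert each phasor to rectangular form:
  V1 = 12·(cos(93.4°) + j·sin(93.4°)) = -0.7117 + j11.98 V
  V2 = 8.73·(cos(34.7°) + j·sin(34.7°)) = 7.177 + j4.97 V
Step 2 — Sum components: V_total = 6.466 + j16.95 V.
Step 3 — Convert to polar: |V_total| = 18.14 V, ∠V_total = 69.1°.

V_total = 18.14∠69.1° V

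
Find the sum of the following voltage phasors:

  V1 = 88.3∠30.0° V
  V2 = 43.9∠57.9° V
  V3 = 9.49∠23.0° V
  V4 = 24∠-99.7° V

Step 1 — Convert each phasor to rectangular form:
  V1 = 88.3·(cos(30.0°) + j·sin(30.0°)) = 76.47 + j44.15 V
  V2 = 43.9·(cos(57.9°) + j·sin(57.9°)) = 23.33 + j37.19 V
  V3 = 9.49·(cos(23.0°) + j·sin(23.0°)) = 8.736 + j3.708 V
  V4 = 24·(cos(-99.7°) + j·sin(-99.7°)) = -4.044 - j23.66 V
Step 2 — Sum components: V_total = 104.5 + j61.39 V.
Step 3 — Convert to polar: |V_total| = 121.2 V, ∠V_total = 30.4°.

V_total = 121.2∠30.4° V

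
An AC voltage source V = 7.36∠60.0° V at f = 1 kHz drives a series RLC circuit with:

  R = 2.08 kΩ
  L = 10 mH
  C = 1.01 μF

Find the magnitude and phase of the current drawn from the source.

Step 1 — Angular frequency: ω = 2π·f = 2π·1000 = 6283 rad/s.
Step 2 — Component impedances:
  R: Z = R = 2080 Ω
  L: Z = jωL = j·6283·0.01 = 0 + j62.83 Ω
  C: Z = 1/(jωC) = -j/(ω·C) = 0 - j157.6 Ω
Step 3 — Series combination: Z_total = R + L + C = 2080 - j94.75 Ω = 2082∠-2.6° Ω.
Step 4 — Source phasor: V = 7.36∠60.0° V = 3.68 + j6.374 V.
Step 5 — Ohm's law: I = V / Z_total = (3.68 + j6.374) / (2080 - j94.75) = 0.001626 + j0.003138 A.
Step 6 — Convert to polar: |I| = 0.003535 A, ∠I = 62.6°.

I = 0.003535∠62.6° A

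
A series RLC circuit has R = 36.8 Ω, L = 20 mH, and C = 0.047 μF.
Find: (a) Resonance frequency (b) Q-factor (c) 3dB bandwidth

Step 1 — Resonance condition Im(Z)=0 gives ω₀ = 1/√(LC).
Step 2 — ω₀ = 1/√(0.02·4.7e-08) = 3.262e+04 rad/s.
Step 3 — f₀ = ω₀/(2π) = 5191 Hz.
Step 4 — Series Q: Q = ω₀L/R = 3.262e+04·0.02/36.8 = 17.73.
Step 5 — 3dB bandwidth: Δω = ω₀/Q = 1840 rad/s; BW = Δω/(2π) = 292.8 Hz.

(a) f₀ = 5191 Hz  (b) Q = 17.73  (c) BW = 292.8 Hz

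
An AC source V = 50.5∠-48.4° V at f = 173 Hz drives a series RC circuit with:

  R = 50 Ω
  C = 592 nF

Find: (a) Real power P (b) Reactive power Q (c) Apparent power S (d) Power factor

Step 1 — Angular frequency: ω = 2π·f = 2π·173 = 1087 rad/s.
Step 2 — Component impedances:
  R: Z = R = 50 Ω
  C: Z = 1/(jωC) = -j/(ω·C) = 0 - j1554 Ω
Step 3 — Series combination: Z_total = R + C = 50 - j1554 Ω = 1555∠-88.2° Ω.
Step 4 — Source phasor: V = 50.5∠-48.4° V = 33.53 - j37.76 V.
Step 5 — Current: I = V / Z = 0.02497 + j0.02077 A = 0.03248∠39.8° A.
Step 6 — Complex power: S = V·I* = 0.05275 - j1.639 VA.
Step 7 — Real power: P = Re(S) = 0.05275 W.
Step 8 — Reactive power: Q = Im(S) = -1.639 VAR.
Step 9 — Apparent power: |S| = 1.64 VA.
Step 10 — Power factor: PF = P/|S| = 0.03216 (leading).

(a) P = 0.05275 W  (b) Q = -1.639 VAR  (c) S = 1.64 VA  (d) PF = 0.03216 (leading)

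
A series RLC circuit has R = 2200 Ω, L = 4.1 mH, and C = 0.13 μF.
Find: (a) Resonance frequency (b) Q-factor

Step 1 — Resonance condition Im(Z)=0 gives ω₀ = 1/√(LC).
Step 2 — ω₀ = 1/√(0.0041·1.3e-07) = 4.331e+04 rad/s.
Step 3 — f₀ = ω₀/(2π) = 6894 Hz.
Step 4 — Series Q: Q = ω₀L/R = 4.331e+04·0.0041/2200 = 0.08072.

(a) f₀ = 6894 Hz  (b) Q = 0.08072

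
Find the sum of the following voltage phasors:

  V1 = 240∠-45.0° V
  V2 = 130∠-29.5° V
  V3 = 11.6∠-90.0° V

Step 1 — Convert each phasor to rectangular form:
  V1 = 240·(cos(-45.0°) + j·sin(-45.0°)) = 169.7 - j169.7 V
  V2 = 130·(cos(-29.5°) + j·sin(-29.5°)) = 113.1 - j64.02 V
  V3 = 11.6·(cos(-90.0°) + j·sin(-90.0°)) = 0 - j11.6 V
Step 2 — Sum components: V_total = 282.9 - j245.3 V.
Step 3 — Convert to polar: |V_total| = 374.4 V, ∠V_total = -40.9°.

V_total = 374.4∠-40.9° V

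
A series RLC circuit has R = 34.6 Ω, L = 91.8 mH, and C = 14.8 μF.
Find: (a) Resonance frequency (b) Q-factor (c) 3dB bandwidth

Step 1 — Resonance: ω₀ = 1/√(LC) = 1/√(0.0918·1.48e-05) = 857.9 rad/s.
Step 2 — f₀ = ω₀/(2π) = 136.5 Hz.
Step 3 — Series Q: Q = ω₀L/R = 857.9·0.0918/34.6 = 2.276.
Step 4 — Bandwidth: Δω = ω₀/Q = 376.9 rad/s; BW = Δω/(2π) = 59.99 Hz.

(a) f₀ = 136.5 Hz  (b) Q = 2.276  (c) BW = 59.99 Hz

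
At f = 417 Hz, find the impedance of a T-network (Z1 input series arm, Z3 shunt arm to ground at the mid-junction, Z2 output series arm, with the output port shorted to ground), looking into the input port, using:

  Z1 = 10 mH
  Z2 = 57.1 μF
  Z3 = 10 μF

Step 1 — Angular frequency: ω = 2π·f = 2π·417 = 2620 rad/s.
Step 2 — Component impedances:
  Z1: Z = jωL = j·2620·0.01 = 0 + j26.2 Ω
  Z2: Z = 1/(jωC) = -j/(ω·C) = 0 - j6.684 Ω
  Z3: Z = 1/(jωC) = -j/(ω·C) = 0 - j38.17 Ω
Step 3 — With the output port shorted to ground, the output series arm Z2 runs from the junction to ground; the shunt arm Z3 also runs from the junction to ground. They appear in parallel: Z3 || Z2 = 0 - j5.688 Ω.
Step 4 — Series with input arm Z1: Z_in = Z1 + (Z3 || Z2) = 0 + j20.51 Ω = 20.51∠90.0° Ω.

Z = 0 + j20.51 Ω = 20.51∠90.0° Ω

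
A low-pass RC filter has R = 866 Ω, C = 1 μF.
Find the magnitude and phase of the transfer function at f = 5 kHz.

Step 1 — Angular frequency: ω = 2π·5000 = 3.142e+04 rad/s.
Step 2 — Transfer function: H(jω) = 1/(1 + jωRC).
Step 3 — Denominator: 1 + jωRC = 1 + j·3.142e+04·866·1e-06 = 1 + j27.21.
Step 4 — H = 0.001349 - j0.03671.
Step 5 — Magnitude: |H| = 0.03673 (-28.7 dB); phase: φ = -87.9°.

|H| = 0.03673 (-28.7 dB), φ = -87.9°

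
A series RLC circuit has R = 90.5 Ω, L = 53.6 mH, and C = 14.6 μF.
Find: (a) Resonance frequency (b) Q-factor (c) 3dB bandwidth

Step 1 — Resonance: ω₀ = 1/√(LC) = 1/√(0.0536·1.46e-05) = 1130 rad/s.
Step 2 — f₀ = ω₀/(2π) = 179.9 Hz.
Step 3 — Series Q: Q = ω₀L/R = 1130·0.0536/90.5 = 0.6695.
Step 4 — Bandwidth: Δω = ω₀/Q = 1688 rad/s; BW = Δω/(2π) = 268.7 Hz.

(a) f₀ = 179.9 Hz  (b) Q = 0.6695  (c) BW = 268.7 Hz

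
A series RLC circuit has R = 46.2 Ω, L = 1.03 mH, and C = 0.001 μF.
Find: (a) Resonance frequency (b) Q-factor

Step 1 — Resonance condition Im(Z)=0 gives ω₀ = 1/√(LC).
Step 2 — ω₀ = 1/√(0.00103·1e-09) = 9.853e+05 rad/s.
Step 3 — f₀ = ω₀/(2π) = 1.568e+05 Hz.
Step 4 — Series Q: Q = ω₀L/R = 9.853e+05·0.00103/46.2 = 21.97.

(a) f₀ = 1.568e+05 Hz  (b) Q = 21.97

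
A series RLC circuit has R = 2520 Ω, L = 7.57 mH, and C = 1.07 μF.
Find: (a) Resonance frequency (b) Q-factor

Step 1 — Resonance condition Im(Z)=0 gives ω₀ = 1/√(LC).
Step 2 — ω₀ = 1/√(0.00757·1.07e-06) = 1.111e+04 rad/s.
Step 3 — f₀ = ω₀/(2π) = 1768 Hz.
Step 4 — Series Q: Q = ω₀L/R = 1.111e+04·0.00757/2520 = 0.03338.

(a) f₀ = 1768 Hz  (b) Q = 0.03338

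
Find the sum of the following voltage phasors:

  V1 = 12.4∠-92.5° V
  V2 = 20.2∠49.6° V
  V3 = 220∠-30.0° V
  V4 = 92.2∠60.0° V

Step 1 — Convert each phasor to rectangular form:
  V1 = 12.4·(cos(-92.5°) + j·sin(-92.5°)) = -0.5409 - j12.39 V
  V2 = 20.2·(cos(49.6°) + j·sin(49.6°)) = 13.09 + j15.38 V
  V3 = 220·(cos(-30.0°) + j·sin(-30.0°)) = 190.5 - j110 V
  V4 = 92.2·(cos(60.0°) + j·sin(60.0°)) = 46.1 + j79.85 V
Step 2 — Sum components: V_total = 249.2 - j27.16 V.
Step 3 — Convert to polar: |V_total| = 250.7 V, ∠V_total = -6.2°.

V_total = 250.7∠-6.2° V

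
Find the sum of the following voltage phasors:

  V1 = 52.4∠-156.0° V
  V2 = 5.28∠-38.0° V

Step 1 — Convert each phasor to rectangular form:
  V1 = 52.4·(cos(-156.0°) + j·sin(-156.0°)) = -47.87 - j21.31 V
  V2 = 5.28·(cos(-38.0°) + j·sin(-38.0°)) = 4.161 - j3.251 V
Step 2 — Sum components: V_total = -43.71 - j24.56 V.
Step 3 — Convert to polar: |V_total| = 50.14 V, ∠V_total = -150.7°.

V_total = 50.14∠-150.7° V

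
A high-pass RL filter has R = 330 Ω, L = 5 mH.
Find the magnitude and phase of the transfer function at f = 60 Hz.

Step 1 — Angular frequency: ω = 2π·60 = 377 rad/s.
Step 2 — Transfer function: H(jω) = jωL/(R + jωL).
Step 3 — Numerator jωL = j·1.885; denominator R + jωL = 330 + j1.885.
Step 4 — H = 3.263e-05 + j0.005712.
Step 5 — Magnitude: |H| = 0.005712 (-44.9 dB); phase: φ = 89.7°.

|H| = 0.005712 (-44.9 dB), φ = 89.7°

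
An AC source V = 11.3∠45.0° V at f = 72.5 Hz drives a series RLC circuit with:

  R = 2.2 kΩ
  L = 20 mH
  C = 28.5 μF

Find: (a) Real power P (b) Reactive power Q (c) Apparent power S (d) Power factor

Step 1 — Angular frequency: ω = 2π·f = 2π·72.5 = 455.5 rad/s.
Step 2 — Component impedances:
  R: Z = R = 2200 Ω
  L: Z = jωL = j·455.5·0.02 = 0 + j9.111 Ω
  C: Z = 1/(jωC) = -j/(ω·C) = 0 - j77.03 Ω
Step 3 — Series combination: Z_total = R + L + C = 2200 - j67.92 Ω = 2201∠-1.8° Ω.
Step 4 — Source phasor: V = 11.3∠45.0° V = 7.99 + j7.99 V.
Step 5 — Current: I = V / Z = 0.003516 + j0.003741 A = 0.005134∠46.8° A.
Step 6 — Complex power: S = V·I* = 0.05799 - j0.00179 VA.
Step 7 — Real power: P = Re(S) = 0.05799 W.
Step 8 — Reactive power: Q = Im(S) = -0.00179 VAR.
Step 9 — Apparent power: |S| = 0.05801 VA.
Step 10 — Power factor: PF = P/|S| = 0.9995 (leading).

(a) P = 0.05799 W  (b) Q = -0.00179 VAR  (c) S = 0.05801 VA  (d) PF = 0.9995 (leading)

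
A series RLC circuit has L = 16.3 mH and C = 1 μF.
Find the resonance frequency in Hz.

Step 1 — Resonance condition Im(Z)=0 gives ω₀ = 1/√(LC).
Step 2 — ω₀ = 1/√(0.0163·1e-06) = 7833 rad/s.
Step 3 — f₀ = ω₀/(2π) = 1247 Hz.

f₀ = 1247 Hz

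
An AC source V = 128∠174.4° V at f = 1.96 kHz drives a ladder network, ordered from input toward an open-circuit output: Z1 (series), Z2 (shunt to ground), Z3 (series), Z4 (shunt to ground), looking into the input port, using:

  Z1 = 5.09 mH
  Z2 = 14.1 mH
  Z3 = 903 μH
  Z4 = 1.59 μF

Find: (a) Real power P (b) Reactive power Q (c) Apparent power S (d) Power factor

Step 1 — Angular frequency: ω = 2π·f = 2π·1960 = 1.232e+04 rad/s.
Step 2 — Component impedances:
  Z1: Z = jωL = j·1.232e+04·0.00509 = 0 + j62.68 Ω
  Z2: Z = jωL = j·1.232e+04·0.0141 = 0 + j173.6 Ω
  Z3: Z = jωL = j·1.232e+04·0.000903 = 0 + j11.12 Ω
  Z4: Z = 1/(jωC) = -j/(ω·C) = 0 - j51.07 Ω
Step 3 — Ladder network (open output): work backward from the far end, alternating series and parallel combinations. Z_in = 0 + j10.8 Ω = 10.8∠90.0° Ω.
Step 4 — Source phasor: V = 128∠174.4° V = -127.4 + j12.49 V.
Step 5 — Current: I = V / Z = 1.157 + j11.8 A = 11.86∠84.4° A.
Step 6 — Complex power: S = V·I* = 0 + j1518 VA.
Step 7 — Real power: P = Re(S) = 0 W.
Step 8 — Reactive power: Q = Im(S) = 1518 VAR.
Step 9 — Apparent power: |S| = 1518 VA.
Step 10 — Power factor: PF = P/|S| = 0 (lagging).

(a) P = 0 W  (b) Q = 1518 VAR  (c) S = 1518 VA  (d) PF = 0 (lagging)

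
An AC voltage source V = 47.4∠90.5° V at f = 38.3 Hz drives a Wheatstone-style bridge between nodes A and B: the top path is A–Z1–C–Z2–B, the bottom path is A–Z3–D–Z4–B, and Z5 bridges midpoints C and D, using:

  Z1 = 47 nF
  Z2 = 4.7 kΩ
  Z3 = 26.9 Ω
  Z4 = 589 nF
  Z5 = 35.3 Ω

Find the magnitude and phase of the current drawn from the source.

Step 1 — Angular frequency: ω = 2π·f = 2π·38.3 = 240.6 rad/s.
Step 2 — Component impedances:
  Z1: Z = 1/(jωC) = -j/(ω·C) = 0 - j8.841e+04 Ω
  Z2: Z = R = 4700 Ω
  Z3: Z = R = 26.9 Ω
  Z4: Z = 1/(jωC) = -j/(ω·C) = 0 - j7055 Ω
  Z5: Z = R = 35.3 Ω
Step 3 — Bridge requires nodal analysis (the Z5 bridge couples midpoints C and D, so the two paths cannot be reduced to a simple series/parallel combination). Setting node B to ground and injecting 1 A at node A, the 3-node admittance system at A, C, D solves to V_A = Z_AB = 3292 - j2191 Ω = 3954∠-33.7° Ω.
Step 4 — Source phasor: V = 47.4∠90.5° V = -0.4136 + j47.4 V.
Step 5 — Ohm's law: I = V / Z_total = (-0.4136 + j47.4) / (3292 - j2191) = -0.00673 + j0.00992 A.
Step 6 — Convert to polar: |I| = 0.01199 A, ∠I = 124.2°.

I = 0.01199∠124.2° A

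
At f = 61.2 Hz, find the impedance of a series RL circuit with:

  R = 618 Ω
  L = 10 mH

Step 1 — Angular frequency: ω = 2π·f = 2π·61.2 = 384.5 rad/s.
Step 2 — Component impedances:
  R: Z = R = 618 Ω
  L: Z = jωL = j·384.5·0.01 = 0 + j3.845 Ω
Step 3 — Series combination: Z_total = R + L = 618 + j3.845 Ω = 618∠0.4° Ω.

Z = 618 + j3.845 Ω = 618∠0.4° Ω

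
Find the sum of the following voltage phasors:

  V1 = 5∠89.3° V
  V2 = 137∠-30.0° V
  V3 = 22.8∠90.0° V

Step 1 — Convert each phasor to rectangular form:
  V1 = 5·(cos(89.3°) + j·sin(89.3°)) = 0.06109 + j5 V
  V2 = 137·(cos(-30.0°) + j·sin(-30.0°)) = 118.6 - j68.5 V
  V3 = 22.8·(cos(90.0°) + j·sin(90.0°)) = 0 + j22.8 V
Step 2 — Sum components: V_total = 118.7 - j40.7 V.
Step 3 — Convert to polar: |V_total| = 125.5 V, ∠V_total = -18.9°.

V_total = 125.5∠-18.9° V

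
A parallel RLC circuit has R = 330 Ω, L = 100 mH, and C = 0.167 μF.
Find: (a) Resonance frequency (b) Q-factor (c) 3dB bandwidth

Step 1 — Resonance: ω₀ = 1/√(LC) = 1/√(0.1·1.67e-07) = 7738 rad/s.
Step 2 — f₀ = ω₀/(2π) = 1232 Hz.
Step 3 — Parallel Q: Q = R/(ω₀L) = 330/(7738·0.1) = 0.4265.
Step 4 — Bandwidth: Δω = ω₀/Q = 1.815e+04 rad/s; BW = Δω/(2π) = 2888 Hz.

(a) f₀ = 1232 Hz  (b) Q = 0.4265  (c) BW = 2888 Hz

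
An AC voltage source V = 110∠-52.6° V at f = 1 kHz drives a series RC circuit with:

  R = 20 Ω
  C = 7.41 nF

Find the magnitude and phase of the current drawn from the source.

Step 1 — Angular frequency: ω = 2π·f = 2π·1000 = 6283 rad/s.
Step 2 — Component impedances:
  R: Z = R = 20 Ω
  C: Z = 1/(jωC) = -j/(ω·C) = 0 - j2.148e+04 Ω
Step 3 — Series combination: Z_total = R + C = 20 - j2.148e+04 Ω = 2.148e+04∠-89.9° Ω.
Step 4 — Source phasor: V = 110∠-52.6° V = 66.81 - j87.39 V.
Step 5 — Ohm's law: I = V / Z_total = (66.81 - j87.39) / (20 - j2.148e+04) = 0.004071 + j0.003107 A.
Step 6 — Convert to polar: |I| = 0.005121 A, ∠I = 37.3°.

I = 0.005121∠37.3° A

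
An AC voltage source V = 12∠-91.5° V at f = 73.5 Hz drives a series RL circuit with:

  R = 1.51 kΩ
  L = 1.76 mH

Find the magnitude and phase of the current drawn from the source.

Step 1 — Angular frequency: ω = 2π·f = 2π·73.5 = 461.8 rad/s.
Step 2 — Component impedances:
  R: Z = R = 1510 Ω
  L: Z = jωL = j·461.8·0.00176 = 0 + j0.8128 Ω
Step 3 — Series combination: Z_total = R + L = 1510 + j0.8128 Ω = 1510∠0.0° Ω.
Step 4 — Source phasor: V = 12∠-91.5° V = -0.3141 - j12 V.
Step 5 — Ohm's law: I = V / Z_total = (-0.3141 - j12) / (1510 + j0.8128) = -0.0002123 - j0.007944 A.
Step 6 — Convert to polar: |I| = 0.007947 A, ∠I = -91.5°.

I = 0.007947∠-91.5° A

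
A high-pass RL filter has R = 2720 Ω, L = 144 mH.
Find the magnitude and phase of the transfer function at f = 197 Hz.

Step 1 — Angular frequency: ω = 2π·197 = 1238 rad/s.
Step 2 — Transfer function: H(jω) = jωL/(R + jωL).
Step 3 — Numerator jωL = j·178.2; denominator R + jωL = 2720 + j178.2.
Step 4 — H = 0.004276 + j0.06525.
Step 5 — Magnitude: |H| = 0.06539 (-23.7 dB); phase: φ = 86.3°.

|H| = 0.06539 (-23.7 dB), φ = 86.3°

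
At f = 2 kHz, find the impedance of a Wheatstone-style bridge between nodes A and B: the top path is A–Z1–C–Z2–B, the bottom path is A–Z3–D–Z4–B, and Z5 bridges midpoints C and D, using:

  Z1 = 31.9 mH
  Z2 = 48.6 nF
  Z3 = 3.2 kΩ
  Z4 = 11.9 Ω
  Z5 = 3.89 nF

Step 1 — Angular frequency: ω = 2π·f = 2π·2000 = 1.257e+04 rad/s.
Step 2 — Component impedances:
  Z1: Z = jωL = j·1.257e+04·0.0319 = 0 + j400.9 Ω
  Z2: Z = 1/(jωC) = -j/(ω·C) = 0 - j1637 Ω
  Z3: Z = R = 3200 Ω
  Z4: Z = R = 11.9 Ω
  Z5: Z = 1/(jωC) = -j/(ω·C) = 0 - j2.046e+04 Ω
Step 3 — Bridge requires nodal analysis (the Z5 bridge couples midpoints C and D, so the two paths cannot be reduced to a simple series/parallel combination). Setting node B to ground and injecting 1 A at node A, the 3-node admittance system at A, C, D solves to V_A = Z_AB = 345.9 - j995.6 Ω = 1054∠-70.8° Ω.

Z = 345.9 - j995.6 Ω = 1054∠-70.8° Ω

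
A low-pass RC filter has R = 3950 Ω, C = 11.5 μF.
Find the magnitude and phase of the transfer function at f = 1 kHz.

Step 1 — Angular frequency: ω = 2π·1000 = 6283 rad/s.
Step 2 — Transfer function: H(jω) = 1/(1 + jωRC).
Step 3 — Denominator: 1 + jωRC = 1 + j·6283·3950·1.15e-05 = 1 + j285.4.
Step 4 — H = 1.228e-05 - j0.003504.
Step 5 — Magnitude: |H| = 0.003504 (-49.1 dB); phase: φ = -89.8°.

|H| = 0.003504 (-49.1 dB), φ = -89.8°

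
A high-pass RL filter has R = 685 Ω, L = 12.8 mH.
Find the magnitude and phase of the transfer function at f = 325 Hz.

Step 1 — Angular frequency: ω = 2π·325 = 2042 rad/s.
Step 2 — Transfer function: H(jω) = jωL/(R + jωL).
Step 3 — Numerator jωL = j·26.14; denominator R + jωL = 685 + j26.14.
Step 4 — H = 0.001454 + j0.0381.
Step 5 — Magnitude: |H| = 0.03813 (-28.4 dB); phase: φ = 87.8°.

|H| = 0.03813 (-28.4 dB), φ = 87.8°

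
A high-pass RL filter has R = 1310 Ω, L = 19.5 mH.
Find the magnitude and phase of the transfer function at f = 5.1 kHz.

Step 1 — Angular frequency: ω = 2π·5100 = 3.204e+04 rad/s.
Step 2 — Transfer function: H(jω) = jωL/(R + jωL).
Step 3 — Numerator jωL = j·624.9; denominator R + jωL = 1310 + j624.9.
Step 4 — H = 0.1854 + j0.3886.
Step 5 — Magnitude: |H| = 0.4305 (-7.3 dB); phase: φ = 64.5°.

|H| = 0.4305 (-7.3 dB), φ = 64.5°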